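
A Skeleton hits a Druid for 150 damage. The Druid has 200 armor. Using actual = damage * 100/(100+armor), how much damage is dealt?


actual = 150 * 100 / (100 + 200)
= 150 * 100 / 300
= 15000 / 300
= 50.00

50.00 damage


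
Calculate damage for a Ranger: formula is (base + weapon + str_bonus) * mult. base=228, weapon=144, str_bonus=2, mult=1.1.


Sum base + weapon + str = 228 + 144 + 2 = 374
Multiply by 1.1:
374 * 1.1 = 411.4

411.4 damage


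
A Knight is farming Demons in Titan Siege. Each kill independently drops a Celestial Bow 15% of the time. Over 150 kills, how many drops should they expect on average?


Expected drops = kills * (drop_rate / 100)
= 150 * (15 / 100)
= 150 * 0.15
= 22.5

22.5 drops


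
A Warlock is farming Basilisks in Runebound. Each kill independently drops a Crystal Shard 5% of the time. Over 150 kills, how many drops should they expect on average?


Expected drops = kills * (drop_rate / 100)
= 150 * (5 / 100)
= 150 * 0.05
= 7.5

7.5 drops


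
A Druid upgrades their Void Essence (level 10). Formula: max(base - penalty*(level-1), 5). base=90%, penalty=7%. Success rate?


raw_rate = 90 - 7 * (10 - 1)
= 90 - 7 * 9
= 90 - 63
= 27
Apply floor: max(27, 5) = 27%

27%


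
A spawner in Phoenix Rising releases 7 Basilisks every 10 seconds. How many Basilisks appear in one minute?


Spawns per minute = count * (60 / interval)
= 7 * (60 / 10)
= 7 * 6.0
= 42.0

42.0 per minute


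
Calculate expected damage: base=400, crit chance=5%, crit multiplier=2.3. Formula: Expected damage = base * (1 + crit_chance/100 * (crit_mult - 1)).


E[dmg] = base * (1 + crit_chance * (crit_mult - 1))
cc as decimal = 5/100 = 0.05
cm - 1 = 2.3 - 1 = 1.3
Bonus factor = 0.05 * 1.3 = 0.065
Total multiplier = 1 + 0.065 = 1.065
Expected damage = 400 * 1.065 = 426.00

426.00 damage


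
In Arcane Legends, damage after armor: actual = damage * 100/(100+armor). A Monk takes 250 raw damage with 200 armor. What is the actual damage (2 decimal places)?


actual = 250 * 100 / (100 + 200)
= 250 * 100 / 300
= 25000 / 300
= 83.33

83.33 damage


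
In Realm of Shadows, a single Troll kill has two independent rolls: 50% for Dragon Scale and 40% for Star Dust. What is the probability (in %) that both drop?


For independent events, P(both) = P(A) * P(B)
= 50% * 40%
= 2000 / 100 %
= 20.0%

20.0%


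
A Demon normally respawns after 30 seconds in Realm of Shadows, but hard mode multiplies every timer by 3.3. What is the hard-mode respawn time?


Respawn time = base * multiplier
= 30 * 3.3
= 99.0 seconds

99.0 seconds


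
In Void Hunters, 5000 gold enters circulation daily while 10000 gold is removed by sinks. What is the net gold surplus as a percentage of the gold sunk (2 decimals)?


Net gold = 5000 - 10000 = -5000
Inflation rate = net / sunk * 100 = -5000 / 10000 * 100
= -0.5 * 100
= -50.00%

-50.00%


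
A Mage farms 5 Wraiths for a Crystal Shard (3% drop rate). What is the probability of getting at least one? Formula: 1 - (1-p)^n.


P(at least one) = 1 - P(none) = 1 - (1-p)^n
p = 3/100 = 0.03
1 - p = 0.97
(1 - p)^5 = 0.97^5 = 0.858734
P(at least one) = 1 - 0.858734 = 0.1413

0.1413


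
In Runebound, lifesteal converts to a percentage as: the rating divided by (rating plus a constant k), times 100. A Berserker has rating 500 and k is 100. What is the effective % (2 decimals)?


effective% = rating / (rating + k) * 100
= 500 / (500 + 100) * 100
= 500 / 600 * 100
= 0.833333 * 100
= 83.33%

83.33%


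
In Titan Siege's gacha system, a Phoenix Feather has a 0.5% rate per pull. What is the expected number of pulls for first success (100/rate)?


Expected pulls for a geometric distribution = 1/p = 100 / rate%
= 100 / 0.5
= 200.0

200.0 pulls


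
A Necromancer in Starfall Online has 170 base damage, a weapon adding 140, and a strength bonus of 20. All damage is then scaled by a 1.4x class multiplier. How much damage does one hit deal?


Sum base + weapon + str = 170 + 140 + 20 = 330
Multiply by 1.4:
330 * 1.4 = 462.0

462.0 damage


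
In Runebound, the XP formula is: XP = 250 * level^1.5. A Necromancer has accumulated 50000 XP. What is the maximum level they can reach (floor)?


XP = 250 * level^1.5, so level = (XP / 250)^(1/1.5)
= (50000 / 250)^(1/1.5)
= 200.0^0.6667
= 34.1995
Floor: level = 34

level 34


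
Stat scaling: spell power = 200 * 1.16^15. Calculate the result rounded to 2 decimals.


value = base * growth^level
= 200 * 1.16^15
= 200 * 9.265521
= 1853.10

1853.10 spell power


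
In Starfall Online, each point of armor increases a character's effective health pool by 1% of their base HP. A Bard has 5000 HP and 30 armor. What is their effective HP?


EHP = 5000 * (1 + 30/100)
= 5000 * (1 + 0.3)
= 5000 * 1.3
= 6500.0

6500.0 EHP


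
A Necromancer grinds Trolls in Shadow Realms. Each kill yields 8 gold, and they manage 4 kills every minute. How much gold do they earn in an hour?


Gold per minute = 8 * 4 = 32
Gold per hour = 32 * 60 = 1920

1920 gold/hour


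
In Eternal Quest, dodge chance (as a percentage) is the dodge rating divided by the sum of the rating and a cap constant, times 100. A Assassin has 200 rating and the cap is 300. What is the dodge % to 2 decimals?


dodge% = 200 / (200 + 300) * 100
= 200 / 500 * 100
= 0.4 * 100
= 40.00%

40.00%


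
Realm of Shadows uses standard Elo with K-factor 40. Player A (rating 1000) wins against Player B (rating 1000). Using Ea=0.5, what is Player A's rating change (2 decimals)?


Elo update: delta = K * (S - Ea), where S = 1 (wins)
S - Ea = 1 - 0.5 = 0.5
Rating change = 40 * 0.5
= 20.00

20.00 rating points


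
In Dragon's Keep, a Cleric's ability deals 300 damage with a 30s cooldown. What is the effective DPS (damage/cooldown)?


DPS = damage / cooldown
= 300 / 30
= 10.00

10.00 DPS


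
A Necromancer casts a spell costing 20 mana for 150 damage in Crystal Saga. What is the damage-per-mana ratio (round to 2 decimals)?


Efficiency = damage / mana
= 150 / 20
= 7.50

7.50 dmg/mana


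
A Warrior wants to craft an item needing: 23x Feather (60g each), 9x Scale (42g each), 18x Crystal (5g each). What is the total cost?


Cost breakdown:
  Feather: 23 * 60 = 1380
  Scale: 9 * 42 = 378
  Crystal: 18 * 5 = 90
Total = 1380 + 378 + 90 = 1848

1848 gold


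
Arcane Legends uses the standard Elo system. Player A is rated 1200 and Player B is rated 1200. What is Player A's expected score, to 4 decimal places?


Elo expected score: Ea = 1/(1 + 10^((Rb-Ra)/400))
Rb - Ra = 1200 - 1200 = 0
(Rb-Ra)/400 = 0/400 = 0.0
10^0.0 = 1.0
Ea = 1/(1 + 1.0) = 1/2.0 = 0.5000

0.5000


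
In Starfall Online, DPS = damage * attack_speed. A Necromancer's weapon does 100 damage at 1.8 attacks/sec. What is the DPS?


DPS = damage * attack_speed
= 100 * 1.8
= 180.0

180.0 DPS


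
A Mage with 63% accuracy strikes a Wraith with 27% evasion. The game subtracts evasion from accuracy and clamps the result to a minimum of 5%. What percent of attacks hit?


accuracy - evasion = 63 - 27 = 36
Apply floor: max(36, 5) = 36
Hit chance = 36%

36%


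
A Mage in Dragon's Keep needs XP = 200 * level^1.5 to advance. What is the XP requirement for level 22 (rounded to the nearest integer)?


XP = 200 * level^1.5
Substitute level = 22:
XP = 200 * 22^1.5
= 200 * 103.1891
= 20638

20638 XP


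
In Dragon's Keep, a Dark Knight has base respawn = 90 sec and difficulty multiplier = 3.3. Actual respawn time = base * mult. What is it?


Respawn time = base * multiplier
= 90 * 3.3
= 297.0 seconds

297.0 seconds


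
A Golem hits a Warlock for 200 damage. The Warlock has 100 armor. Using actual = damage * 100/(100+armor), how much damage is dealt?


actual = 200 * 100 / (100 + 100)
= 200 * 100 / 200
= 20000 / 200
= 100.00

100.00 damage


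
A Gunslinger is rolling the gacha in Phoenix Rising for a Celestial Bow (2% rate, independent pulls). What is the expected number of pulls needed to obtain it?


Expected pulls for a geometric distribution = 1/p = 100 / rate%
= 100 / 2
= 50.0

50.0 pulls


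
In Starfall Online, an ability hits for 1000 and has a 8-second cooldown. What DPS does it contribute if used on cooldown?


DPS = damage / cooldown
= 1000 / 8
= 125.00

125.00 DPS


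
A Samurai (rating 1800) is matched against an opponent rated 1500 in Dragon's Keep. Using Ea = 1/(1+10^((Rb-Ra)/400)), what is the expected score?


Elo expected score: Ea = 1/(1 + 10^((Rb-Ra)/400))
Rb - Ra = 1500 - 1800 = -300
(Rb-Ra)/400 = -300/400 = -0.75
10^-0.75 = 0.177828
Ea = 1/(1 + 0.177828) = 1/1.177828 = 0.8490

0.8490


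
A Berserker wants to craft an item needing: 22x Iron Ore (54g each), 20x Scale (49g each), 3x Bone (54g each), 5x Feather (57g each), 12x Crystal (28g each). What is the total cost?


Cost breakdown:
  Iron Ore: 22 * 54 = 1188
  Scale: 20 * 49 = 980
  Bone: 3 * 54 = 162
  Feather: 5 * 57 = 285
  Crystal: 12 * 28 = 336
Total = 1188 + 980 + 162 + 285 + 336 = 2951

2951 gold


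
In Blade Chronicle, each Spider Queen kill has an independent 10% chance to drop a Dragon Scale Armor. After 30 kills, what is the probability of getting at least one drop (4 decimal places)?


P(at least one) = 1 - P(none) = 1 - (1-p)^n
p = 10/100 = 0.1
1 - p = 0.9
(1 - p)^30 = 0.9^30 = 0.042391
P(at least one) = 1 - 0.042391 = 0.9576

0.9576


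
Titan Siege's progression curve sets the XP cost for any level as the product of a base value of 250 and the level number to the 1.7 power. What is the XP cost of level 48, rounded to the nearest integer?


XP = 250 * level^1.7
Substitute level = 48:
XP = 250 * 48^1.7
= 250 * 721.2903
= 180323

180323 XP


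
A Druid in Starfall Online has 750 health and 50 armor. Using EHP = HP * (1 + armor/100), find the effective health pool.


EHP = 750 * (1 + 50/100)
= 750 * (1 + 0.5)
= 750 * 1.5
= 1125.0

1125.0 EHP


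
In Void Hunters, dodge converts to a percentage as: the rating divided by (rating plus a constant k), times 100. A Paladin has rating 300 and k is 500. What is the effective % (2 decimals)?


effective% = rating / (rating + k) * 100
= 300 / (300 + 500) * 100
= 300 / 800 * 100
= 0.375 * 100
= 37.50%

37.50%


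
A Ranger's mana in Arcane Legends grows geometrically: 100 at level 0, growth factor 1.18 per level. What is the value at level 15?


value = base * growth^level
= 100 * 1.18^15
= 100 * 11.973748
= 1197.37

1197.37 mana


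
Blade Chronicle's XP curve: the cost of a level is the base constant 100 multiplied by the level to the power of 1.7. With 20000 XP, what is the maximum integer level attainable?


XP = 100 * level^1.7, so level = (XP / 100)^(1/1.7)
= (20000 / 100)^(1/1.7)
= 200.0^0.5882
= 22.5708
Floor: level = 22

level 22


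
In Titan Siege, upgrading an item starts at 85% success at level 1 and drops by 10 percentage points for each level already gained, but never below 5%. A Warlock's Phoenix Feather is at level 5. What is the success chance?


raw_rate = 85 - 10 * (5 - 1)
= 85 - 10 * 4
= 85 - 40
= 45
Apply floor: max(45, 5) = 45%

45%


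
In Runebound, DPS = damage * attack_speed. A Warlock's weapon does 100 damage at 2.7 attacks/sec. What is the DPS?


DPS = damage * attack_speed
= 100 * 2.7
= 270.0

270.0 DPS


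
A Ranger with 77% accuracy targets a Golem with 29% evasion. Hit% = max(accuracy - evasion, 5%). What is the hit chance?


accuracy - evasion = 77 - 29 = 48
Apply floor: max(48, 5) = 48
Hit chance = 48%

48%


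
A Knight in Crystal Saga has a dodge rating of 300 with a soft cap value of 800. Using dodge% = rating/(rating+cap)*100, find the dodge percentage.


dodge% = 300 / (300 + 800) * 100
= 300 / 1100 * 100
= 0.272727 * 100
= 27.27%

27.27%


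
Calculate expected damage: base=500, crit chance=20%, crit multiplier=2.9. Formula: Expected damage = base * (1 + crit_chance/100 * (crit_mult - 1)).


E[dmg] = base * (1 + crit_chance * (crit_mult - 1))
cc as decimal = 20/100 = 0.2
cm - 1 = 2.9 - 1 = 1.9
Bonus factor = 0.2 * 1.9 = 0.38
Total multiplier = 1 + 0.38 = 1.38
Expected damage = 500 * 1.38 = 690.00

690.00 damage


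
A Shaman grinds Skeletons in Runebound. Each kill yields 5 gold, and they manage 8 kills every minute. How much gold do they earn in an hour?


Gold per minute = 5 * 8 = 40
Gold per hour = 40 * 60 = 2400

2400 gold/hour


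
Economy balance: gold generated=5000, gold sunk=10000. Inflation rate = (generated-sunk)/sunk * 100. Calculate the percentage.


Net gold = 5000 - 10000 = -5000
Inflation rate = net / sunk * 100 = -5000 / 10000 * 100
= -0.5 * 100
= -50.00%

-50.00%


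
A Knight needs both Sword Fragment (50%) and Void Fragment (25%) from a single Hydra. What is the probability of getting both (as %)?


For independent events, P(both) = P(A) * P(B)
= 50% * 25%
= 1250 / 100 %
= 12.5%

12.5%


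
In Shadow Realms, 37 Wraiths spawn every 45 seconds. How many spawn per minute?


Spawns per minute = count * (60 / interval)
= 37 * (60 / 45)
= 37 * 1.3333
= 49.33

49.33 per minute


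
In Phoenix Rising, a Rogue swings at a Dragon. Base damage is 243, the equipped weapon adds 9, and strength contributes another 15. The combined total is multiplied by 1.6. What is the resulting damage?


Sum base + weapon + str = 243 + 9 + 15 = 267
Multiply by 1.6:
267 * 1.6 = 427.2

427.2 damage


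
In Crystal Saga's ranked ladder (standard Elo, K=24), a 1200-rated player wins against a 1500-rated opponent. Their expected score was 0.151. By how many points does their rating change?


Elo update: delta = K * (S - Ea), where S = 1 (wins)
S - Ea = 1 - 0.151 = 0.849
Rating change = 24 * 0.849
= 20.38

20.38 rating points


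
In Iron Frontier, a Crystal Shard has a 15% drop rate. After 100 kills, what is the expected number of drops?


Expected drops = kills * (drop_rate / 100)
= 100 * (15 / 100)
= 100 * 0.15
= 15.0

15.0 drops


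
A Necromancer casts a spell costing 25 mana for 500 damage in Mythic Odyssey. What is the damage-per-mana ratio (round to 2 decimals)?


Efficiency = damage / mana
= 500 / 25
= 20.00

20.00 dmg/mana


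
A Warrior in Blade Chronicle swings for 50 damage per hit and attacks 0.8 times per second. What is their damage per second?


DPS = damage * attack_speed
= 50 * 0.8
= 40.0

40.0 DPS


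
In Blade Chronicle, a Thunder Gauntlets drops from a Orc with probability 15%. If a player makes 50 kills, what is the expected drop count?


Expected drops = kills * (drop_rate / 100)
= 50 * (15 / 100)
= 50 * 0.15
= 7.5

7.5 drops


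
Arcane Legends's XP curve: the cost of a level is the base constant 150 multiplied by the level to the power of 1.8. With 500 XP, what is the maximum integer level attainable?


XP = 150 * level^1.8, so level = (XP / 150)^(1/1.8)
= (500 / 150)^(1/1.8)
= 3.3333^0.5556
= 1.952
Floor: level = 1

level 1


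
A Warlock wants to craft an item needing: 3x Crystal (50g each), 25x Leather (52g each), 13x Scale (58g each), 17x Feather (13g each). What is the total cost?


Cost breakdown:
  Crystal: 3 * 50 = 150
  Leather: 25 * 52 = 1300
  Scale: 13 * 58 = 754
  Feather: 17 * 13 = 221
Total = 150 + 1300 + 754 + 221 = 2425

2425 gold


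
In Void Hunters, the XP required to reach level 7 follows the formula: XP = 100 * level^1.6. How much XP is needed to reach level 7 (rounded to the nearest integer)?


XP = 100 * level^1.6
Substitute level = 7:
XP = 100 * 7^1.6
= 100 * 22.4987
= 2250

2250 XP


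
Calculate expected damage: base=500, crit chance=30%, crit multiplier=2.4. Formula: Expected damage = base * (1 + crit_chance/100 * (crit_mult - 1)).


E[dmg] = base * (1 + crit_chance * (crit_mult - 1))
cc as decimal = 30/100 = 0.3
cm - 1 = 2.4 - 1 = 1.4
Bonus factor = 0.3 * 1.4 = 0.42
Total multiplier = 1 + 0.42 = 1.42
Expected damage = 500 * 1.42 = 710.00

710.00 damage


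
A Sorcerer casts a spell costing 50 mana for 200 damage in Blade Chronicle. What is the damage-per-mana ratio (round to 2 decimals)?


Efficiency = damage / mana
= 200 / 50
= 4.00

4.00 dmg/mana


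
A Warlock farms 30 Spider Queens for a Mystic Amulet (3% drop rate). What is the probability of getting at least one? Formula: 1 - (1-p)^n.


P(at least one) = 1 - P(none) = 1 - (1-p)^n
p = 3/100 = 0.03
1 - p = 0.97
(1 - p)^30 = 0.97^30 = 0.401007
P(at least one) = 1 - 0.401007 = 0.5990

0.5990


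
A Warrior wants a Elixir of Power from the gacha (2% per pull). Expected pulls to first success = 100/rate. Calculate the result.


Expected pulls for a geometric distribution = 1/p = 100 / rate%
= 100 / 2
= 50.0

50.0 pulls


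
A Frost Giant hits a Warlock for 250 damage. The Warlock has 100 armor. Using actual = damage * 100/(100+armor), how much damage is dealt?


actual = 250 * 100 / (100 + 100)
= 250 * 100 / 200
= 25000 / 200
= 125.00

125.00 damage


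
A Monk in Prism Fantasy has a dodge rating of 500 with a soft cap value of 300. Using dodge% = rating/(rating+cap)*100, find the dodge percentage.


dodge% = 500 / (500 + 300) * 100
= 500 / 800 * 100
= 0.625 * 100
= 62.50%

62.50%


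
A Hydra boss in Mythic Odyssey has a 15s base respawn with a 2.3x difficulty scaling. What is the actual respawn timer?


Respawn time = base * multiplier
= 15 * 2.3
= 34.5 seconds

34.5 seconds


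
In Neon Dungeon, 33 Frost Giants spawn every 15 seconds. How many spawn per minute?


Spawns per minute = count * (60 / interval)
= 33 * (60 / 15)
= 33 * 4.0
= 132.0

132.0 per minute


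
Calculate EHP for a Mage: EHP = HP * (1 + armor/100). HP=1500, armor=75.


EHP = 1500 * (1 + 75/100)
= 1500 * (1 + 0.75)
= 1500 * 1.75
= 2625.0

2625.0 EHP


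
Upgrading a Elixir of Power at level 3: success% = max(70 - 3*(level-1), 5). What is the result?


raw_rate = 70 - 3 * (3 - 1)
= 70 - 3 * 2
= 70 - 6
= 64
Apply floor: max(64, 5) = 64%

64%


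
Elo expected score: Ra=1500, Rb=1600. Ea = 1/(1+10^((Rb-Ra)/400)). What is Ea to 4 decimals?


Elo expected score: Ea = 1/(1 + 10^((Rb-Ra)/400))
Rb - Ra = 1600 - 1500 = 100
(Rb-Ra)/400 = 100/400 = 0.25
10^0.25 = 1.778279
Ea = 1/(1 + 1.778279) = 1/2.778279 = 0.3599

0.3599


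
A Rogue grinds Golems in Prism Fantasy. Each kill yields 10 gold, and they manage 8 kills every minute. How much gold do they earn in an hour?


Gold per minute = 10 * 8 = 80
Gold per hour = 80 * 60 = 4800

4800 gold/hour


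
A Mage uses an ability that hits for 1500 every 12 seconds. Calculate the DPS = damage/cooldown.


DPS = damage / cooldown
= 1500 / 12
= 125.00

125.00 DPS


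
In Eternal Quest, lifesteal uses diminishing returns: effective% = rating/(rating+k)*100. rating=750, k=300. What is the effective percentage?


effective% = rating / (rating + k) * 100
= 750 / (750 + 300) * 100
= 750 / 1050 * 100
= 0.714286 * 100
= 71.43%

71.43%


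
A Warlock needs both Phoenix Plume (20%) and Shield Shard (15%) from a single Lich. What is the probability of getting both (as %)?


For independent events, P(both) = P(A) * P(B)
= 20% * 15%
= 300 / 100 %
= 3.0%

3.0%


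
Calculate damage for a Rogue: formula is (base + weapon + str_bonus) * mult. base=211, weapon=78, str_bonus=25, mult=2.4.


Sum base + weapon + str = 211 + 78 + 25 = 314
Multiply by 2.4:
314 * 2.4 = 753.6

753.6 damage


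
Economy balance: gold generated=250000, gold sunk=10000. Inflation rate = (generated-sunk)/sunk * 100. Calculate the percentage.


Net gold = 250000 - 10000 = 240000
Inflation rate = net / sunk * 100 = 240000 / 10000 * 100
= 24.0 * 100
= 2400.00%

2400.00%


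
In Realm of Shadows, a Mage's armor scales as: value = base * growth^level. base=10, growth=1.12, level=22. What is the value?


value = base * growth^level
= 10 * 1.12^22
= 10 * 12.10031
= 121.00

121.00 armor


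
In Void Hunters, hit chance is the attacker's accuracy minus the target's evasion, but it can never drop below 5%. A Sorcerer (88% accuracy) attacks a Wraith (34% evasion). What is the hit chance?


accuracy - evasion = 88 - 34 = 54
Apply floor: max(54, 5) = 54
Hit chance = 54%

54%


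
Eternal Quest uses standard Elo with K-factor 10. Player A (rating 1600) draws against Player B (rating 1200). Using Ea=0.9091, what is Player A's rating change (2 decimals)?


Elo update: delta = K * (S - Ea), where S = 0.5 (draws)
S - Ea = 0.5 - 0.9091 = -0.4091
Rating change = 10 * -0.4091
= -4.09

-4.09 rating points


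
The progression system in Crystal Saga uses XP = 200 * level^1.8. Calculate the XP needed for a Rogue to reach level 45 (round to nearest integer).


XP = 200 * level^1.8
Substitute level = 45:
XP = 200 * 45^1.8
= 200 * 945.7634
= 189153

189153 XP


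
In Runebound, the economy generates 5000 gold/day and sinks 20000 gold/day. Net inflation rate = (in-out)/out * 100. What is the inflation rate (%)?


Net gold = 5000 - 20000 = -15000
Inflation rate = net / sunk * 100 = -15000 / 20000 * 100
= -0.75 * 100
= -75.00%

-75.00%


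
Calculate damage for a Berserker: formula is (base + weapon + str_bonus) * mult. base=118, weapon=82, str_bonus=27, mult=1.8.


Sum base + weapon + str = 118 + 82 + 27 = 227
Multiply by 1.8:
227 * 1.8 = 408.6

408.6 damage


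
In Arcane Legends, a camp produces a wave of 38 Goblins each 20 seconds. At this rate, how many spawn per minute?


Spawns per minute = count * (60 / interval)
= 38 * (60 / 20)
= 38 * 3.0
= 114.0

114.0 per minute


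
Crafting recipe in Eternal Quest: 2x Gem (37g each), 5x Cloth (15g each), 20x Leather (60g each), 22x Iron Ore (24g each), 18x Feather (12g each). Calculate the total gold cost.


Cost breakdown:
  Gem: 2 * 37 = 74
  Cloth: 5 * 15 = 75
  Leather: 20 * 60 = 1200
  Iron Ore: 22 * 24 = 528
  Feather: 18 * 12 = 216
Total = 74 + 75 + 1200 + 528 + 216 = 2093

2093 gold


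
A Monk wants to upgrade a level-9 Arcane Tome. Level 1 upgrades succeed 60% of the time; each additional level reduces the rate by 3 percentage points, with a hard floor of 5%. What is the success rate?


raw_rate = 60 - 3 * (9 - 1)
= 60 - 3 * 8
= 60 - 24
= 36
Apply floor: max(36, 5) = 36%

36%


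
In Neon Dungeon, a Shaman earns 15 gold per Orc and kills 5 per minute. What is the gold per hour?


Gold per minute = 15 * 5 = 75
Gold per hour = 75 * 60 = 4500

4500 gold/hour


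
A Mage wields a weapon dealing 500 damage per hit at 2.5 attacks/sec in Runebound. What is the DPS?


DPS = damage * attack_speed
= 500 * 2.5
= 1250.0

1250.0 DPS


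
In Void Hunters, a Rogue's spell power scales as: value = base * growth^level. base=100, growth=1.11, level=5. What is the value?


value = base * growth^level
= 100 * 1.11^5
= 100 * 1.685058
= 168.51

168.51 spell power


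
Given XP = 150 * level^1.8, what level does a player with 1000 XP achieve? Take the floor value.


XP = 150 * level^1.8, so level = (XP / 150)^(1/1.8)
= (1000 / 150)^(1/1.8)
= 6.6667^0.5556
= 2.869
Floor: level = 2

level 2


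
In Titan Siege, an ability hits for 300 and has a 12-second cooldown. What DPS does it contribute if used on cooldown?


DPS = damage / cooldown
= 300 / 12
= 25.00

25.00 DPS


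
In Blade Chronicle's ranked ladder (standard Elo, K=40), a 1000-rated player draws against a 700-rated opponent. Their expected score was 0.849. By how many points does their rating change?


Elo update: delta = K * (S - Ea), where S = 0.5 (draws)
S - Ea = 0.5 - 0.849 = -0.349
Rating change = 40 * -0.349
= -13.96

-13.96 rating points


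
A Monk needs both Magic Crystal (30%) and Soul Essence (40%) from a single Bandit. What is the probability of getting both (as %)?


For independent events, P(both) = P(A) * P(B)
= 30% * 40%
= 1200 / 100 %
= 12.0%

12.0%


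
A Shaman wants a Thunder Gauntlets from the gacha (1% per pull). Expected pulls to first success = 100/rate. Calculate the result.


Expected pulls for a geometric distribution = 1/p = 100 / rate%
= 100 / 1
= 100.0

100.0 pulls


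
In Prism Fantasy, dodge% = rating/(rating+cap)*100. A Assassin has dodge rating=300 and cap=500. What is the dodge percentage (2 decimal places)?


dodge% = 300 / (300 + 500) * 100
= 300 / 800 * 100
= 0.375 * 100
= 37.50%

37.50%


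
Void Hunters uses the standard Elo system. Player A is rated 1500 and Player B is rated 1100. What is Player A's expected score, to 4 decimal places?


Elo expected score: Ea = 1/(1 + 10^((Rb-Ra)/400))
Rb - Ra = 1100 - 1500 = -400
(Rb-Ra)/400 = -400/400 = -1.0
10^-1.0 = 0.1
Ea = 1/(1 + 0.1) = 1/1.1 = 0.9091

0.9091


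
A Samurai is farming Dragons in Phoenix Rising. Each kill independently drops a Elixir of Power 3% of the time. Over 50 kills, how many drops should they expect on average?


Expected drops = kills * (drop_rate / 100)
= 50 * (3 / 100)
= 50 * 0.03
= 1.5

1.5 drops


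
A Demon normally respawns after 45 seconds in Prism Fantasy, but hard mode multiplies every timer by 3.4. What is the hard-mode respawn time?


Respawn time = base * multiplier
= 45 * 3.4
= 153.0 seconds

153.0 seconds


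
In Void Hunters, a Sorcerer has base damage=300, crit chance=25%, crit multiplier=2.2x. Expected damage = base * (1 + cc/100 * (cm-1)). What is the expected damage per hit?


E[dmg] = base * (1 + crit_chance * (crit_mult - 1))
cc as decimal = 25/100 = 0.25
cm - 1 = 2.2 - 1 = 1.2
Bonus factor = 0.25 * 1.2 = 0.3
Total multiplier = 1 + 0.3 = 1.3
Expected damage = 300 * 1.3 = 390.00

390.00 damage


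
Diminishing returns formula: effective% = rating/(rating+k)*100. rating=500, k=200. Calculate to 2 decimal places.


effective% = rating / (rating + k) * 100
= 500 / (500 + 200) * 100
= 500 / 700 * 100
= 0.714286 * 100
= 71.43%

71.43%


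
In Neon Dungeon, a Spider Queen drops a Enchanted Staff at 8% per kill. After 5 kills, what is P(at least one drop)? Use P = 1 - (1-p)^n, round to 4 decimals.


P(at least one) = 1 - P(none) = 1 - (1-p)^n
p = 8/100 = 0.08
1 - p = 0.92
(1 - p)^5 = 0.92^5 = 0.659082
P(at least one) = 1 - 0.659082 = 0.3409

0.3409


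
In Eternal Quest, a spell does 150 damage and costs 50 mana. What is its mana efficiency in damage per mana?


Efficiency = damage / mana
= 150 / 50
= 3.00

3.00 dmg/mana


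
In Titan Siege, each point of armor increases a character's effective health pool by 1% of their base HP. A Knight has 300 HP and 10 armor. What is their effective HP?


EHP = 300 * (1 + 10/100)
= 300 * (1 + 0.1)
= 300 * 1.1
= 330.0

330.0 EHP


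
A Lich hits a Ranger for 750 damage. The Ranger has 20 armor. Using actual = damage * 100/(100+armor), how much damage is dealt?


actual = 750 * 100 / (100 + 20)
= 750 * 100 / 120
= 75000 / 120
= 625.00

625.00 damage


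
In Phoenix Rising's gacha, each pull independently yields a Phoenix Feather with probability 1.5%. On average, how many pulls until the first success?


Expected pulls for a geometric distribution = 1/p = 100 / rate%
= 100 / 1.5
= 66.67

66.67 pulls


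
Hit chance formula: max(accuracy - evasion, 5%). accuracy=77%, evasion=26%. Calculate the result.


accuracy - evasion = 77 - 26 = 51
Apply floor: max(51, 5) = 51
Hit chance = 51%

51%


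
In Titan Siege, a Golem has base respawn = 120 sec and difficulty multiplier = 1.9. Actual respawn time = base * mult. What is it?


Respawn time = base * multiplier
= 120 * 1.9
= 228.0 seconds

228.0 seconds


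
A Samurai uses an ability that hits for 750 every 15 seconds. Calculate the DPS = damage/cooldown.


DPS = damage / cooldown
= 750 / 15
= 50.00

50.00 DPS


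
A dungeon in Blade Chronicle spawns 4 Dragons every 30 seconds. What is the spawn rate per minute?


Spawns per minute = count * (60 / interval)
= 4 * (60 / 30)
= 4 * 2.0
= 8.0

8.0 per minute


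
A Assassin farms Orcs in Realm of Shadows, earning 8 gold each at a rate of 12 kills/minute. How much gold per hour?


Gold per minute = 8 * 12 = 96
Gold per hour = 96 * 60 = 5760

5760 gold/hour


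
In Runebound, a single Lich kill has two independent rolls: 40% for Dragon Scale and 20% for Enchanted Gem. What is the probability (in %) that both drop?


For independent events, P(both) = P(A) * P(B)
= 40% * 20%
= 800 / 100 %
= 8.0%

8.0%


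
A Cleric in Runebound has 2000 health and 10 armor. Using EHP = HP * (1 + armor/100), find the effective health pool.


EHP = 2000 * (1 + 10/100)
= 2000 * (1 + 0.1)
= 2000 * 1.1
= 2200.0

2200.0 EHP


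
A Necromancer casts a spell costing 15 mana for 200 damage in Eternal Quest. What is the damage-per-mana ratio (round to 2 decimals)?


Efficiency = damage / mana
= 200 / 15
= 13.33

13.33 dmg/mana


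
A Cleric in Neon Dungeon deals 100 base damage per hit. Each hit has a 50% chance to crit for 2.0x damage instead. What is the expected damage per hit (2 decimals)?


E[dmg] = base * (1 + crit_chance * (crit_mult - 1))
cc as decimal = 50/100 = 0.5
cm - 1 = 2.0 - 1 = 1.0
Bonus factor = 0.5 * 1.0 = 0.5
Total multiplier = 1 + 0.5 = 1.5
Expected damage = 100 * 1.5 = 150.00

150.00 damage


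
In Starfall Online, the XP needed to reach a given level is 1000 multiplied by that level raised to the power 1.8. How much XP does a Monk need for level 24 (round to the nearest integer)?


XP = 1000 * level^1.8
Substitute level = 24:
XP = 1000 * 24^1.8
= 1000 * 305.05647
= 305056

305056 XP


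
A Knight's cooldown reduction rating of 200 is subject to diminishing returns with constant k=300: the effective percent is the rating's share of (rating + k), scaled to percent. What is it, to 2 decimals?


effective% = rating / (rating + k) * 100
= 200 / (200 + 300) * 100
= 200 / 500 * 100
= 0.4 * 100
= 40.00%

40.00%


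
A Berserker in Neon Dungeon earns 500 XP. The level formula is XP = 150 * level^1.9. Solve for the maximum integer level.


XP = 150 * level^1.9, so level = (XP / 150)^(1/1.9)
= (500 / 150)^(1/1.9)
= 3.3333^0.5263
= 1.8845
Floor: level = 1

level 1


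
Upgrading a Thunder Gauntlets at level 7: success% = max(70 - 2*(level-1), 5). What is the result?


raw_rate = 70 - 2 * (7 - 1)
= 70 - 2 * 6
= 70 - 12
= 58
Apply floor: max(58, 5) = 58%

58%


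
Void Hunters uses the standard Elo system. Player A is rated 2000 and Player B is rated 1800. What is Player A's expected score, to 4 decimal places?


Elo expected score: Ea = 1/(1 + 10^((Rb-Ra)/400))
Rb - Ra = 1800 - 2000 = -200
(Rb-Ra)/400 = -200/400 = -0.5
10^-0.5 = 0.316228
Ea = 1/(1 + 0.316228) = 1/1.316228 = 0.7597

0.7597


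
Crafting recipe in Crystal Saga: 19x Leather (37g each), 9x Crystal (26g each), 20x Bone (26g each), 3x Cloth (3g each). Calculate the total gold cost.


Cost breakdown:
  Leather: 19 * 37 = 703
  Crystal: 9 * 26 = 234
  Bone: 20 * 26 = 520
  Cloth: 3 * 3 = 9
Total = 703 + 234 + 520 + 9 = 1466

1466 gold


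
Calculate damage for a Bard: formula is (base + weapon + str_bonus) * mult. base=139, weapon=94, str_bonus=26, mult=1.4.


Sum base + weapon + str = 139 + 94 + 26 = 259
Multiply by 1.4:
259 * 1.4 = 362.6

362.6 damage


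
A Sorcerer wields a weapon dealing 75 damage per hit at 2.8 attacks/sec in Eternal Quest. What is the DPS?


DPS = damage * attack_speed
= 75 * 2.8
= 210.0

210.0 DPS


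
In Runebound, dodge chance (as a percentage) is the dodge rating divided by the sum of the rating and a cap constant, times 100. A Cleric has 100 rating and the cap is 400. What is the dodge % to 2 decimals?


dodge% = 100 / (100 + 400) * 100
= 100 / 500 * 100
= 0.2 * 100
= 20.00%

20.00%


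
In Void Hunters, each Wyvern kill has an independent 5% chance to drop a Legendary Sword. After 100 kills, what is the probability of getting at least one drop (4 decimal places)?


P(at least one) = 1 - P(none) = 1 - (1-p)^n
p = 5/100 = 0.05
1 - p = 0.95
(1 - p)^100 = 0.95^100 = 0.005921
P(at least one) = 1 - 0.005921 = 0.9941

0.9941


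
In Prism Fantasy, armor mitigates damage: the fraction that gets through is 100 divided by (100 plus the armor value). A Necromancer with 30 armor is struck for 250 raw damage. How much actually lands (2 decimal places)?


actual = 250 * 100 / (100 + 30)
= 250 * 100 / 130
= 25000 / 130
= 192.31

192.31 damage


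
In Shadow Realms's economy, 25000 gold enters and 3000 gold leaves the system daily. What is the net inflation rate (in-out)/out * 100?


Net gold = 25000 - 3000 = 22000
Inflation rate = net / sunk * 100 = 22000 / 3000 * 100
= 7.333333 * 100
= 733.33%

733.33%


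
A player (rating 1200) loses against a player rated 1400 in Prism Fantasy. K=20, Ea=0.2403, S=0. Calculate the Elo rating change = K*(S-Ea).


Elo update: delta = K * (S - Ea), where S = 0 (loses)
S - Ea = 0 - 0.2403 = -0.2403
Rating change = 20 * -0.2403
= -4.81

-4.81 rating points


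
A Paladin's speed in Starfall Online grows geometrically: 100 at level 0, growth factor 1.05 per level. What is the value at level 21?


value = base * growth^level
= 100 * 1.05^21
= 100 * 2.785963
= 278.60

278.60 speed


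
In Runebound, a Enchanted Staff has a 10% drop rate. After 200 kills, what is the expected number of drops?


Expected drops = kills * (drop_rate / 100)
= 200 * (10 / 100)
= 200 * 0.1
= 20.0

20.0 drops


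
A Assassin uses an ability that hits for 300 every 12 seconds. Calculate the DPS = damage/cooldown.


DPS = damage / cooldown
= 300 / 12
= 25.00

25.00 DPS


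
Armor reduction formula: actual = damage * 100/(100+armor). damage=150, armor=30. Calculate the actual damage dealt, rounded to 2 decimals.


actual = 150 * 100 / (100 + 30)
= 150 * 100 / 130
= 15000 / 130
= 115.38

115.38 damage


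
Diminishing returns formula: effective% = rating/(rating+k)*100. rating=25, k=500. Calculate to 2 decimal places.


effective% = rating / (rating + k) * 100
= 25 / (25 + 500) * 100
= 25 / 525 * 100
= 0.047619 * 100
= 4.76%

4.76%


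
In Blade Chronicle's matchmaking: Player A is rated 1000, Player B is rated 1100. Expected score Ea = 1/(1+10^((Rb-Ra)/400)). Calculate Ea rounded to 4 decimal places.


Elo expected score: Ea = 1/(1 + 10^((Rb-Ra)/400))
Rb - Ra = 1100 - 1000 = 100
(Rb-Ra)/400 = 100/400 = 0.25
10^0.25 = 1.778279
Ea = 1/(1 + 1.778279) = 1/2.778279 = 0.3599

0.3599


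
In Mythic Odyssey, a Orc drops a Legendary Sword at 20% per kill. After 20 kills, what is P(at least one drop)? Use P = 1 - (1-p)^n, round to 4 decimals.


P(at least one) = 1 - P(none) = 1 - (1-p)^n
p = 20/100 = 0.2
1 - p = 0.8
(1 - p)^20 = 0.8^20 = 0.011529
P(at least one) = 1 - 0.011529 = 0.9885

0.9885


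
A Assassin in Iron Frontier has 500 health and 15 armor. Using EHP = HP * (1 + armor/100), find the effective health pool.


EHP = 500 * (1 + 15/100)
= 500 * (1 + 0.15)
= 500 * 1.15
= 575.0

575.0 EHP


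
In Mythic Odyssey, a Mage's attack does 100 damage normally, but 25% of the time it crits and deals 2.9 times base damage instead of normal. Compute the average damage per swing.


E[dmg] = base * (1 + crit_chance * (crit_mult - 1))
cc as decimal = 25/100 = 0.25
cm - 1 = 2.9 - 1 = 1.9
Bonus factor = 0.25 * 1.9 = 0.475
Total multiplier = 1 + 0.475 = 1.475
Expected damage = 100 * 1.475 = 147.50

147.50 damage


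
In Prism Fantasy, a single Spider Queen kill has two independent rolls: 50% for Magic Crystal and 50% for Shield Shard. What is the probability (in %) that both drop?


For independent events, P(both) = P(A) * P(B)
= 50% * 50%
= 2500 / 100 %
= 25.0%

25.0%


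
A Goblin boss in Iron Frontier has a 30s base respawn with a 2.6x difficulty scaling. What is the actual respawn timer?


Respawn time = base * multiplier
= 30 * 2.6
= 78.0 seconds

78.0 seconds


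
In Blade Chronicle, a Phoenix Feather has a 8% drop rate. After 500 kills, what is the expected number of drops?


Expected drops = kills * (drop_rate / 100)
= 500 * (8 / 100)
= 500 * 0.08
= 40.0

40.0 drops


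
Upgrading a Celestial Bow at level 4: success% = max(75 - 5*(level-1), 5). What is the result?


raw_rate = 75 - 5 * (4 - 1)
= 75 - 5 * 3
= 75 - 15
= 60
Apply floor: max(60, 5) = 60%

60%


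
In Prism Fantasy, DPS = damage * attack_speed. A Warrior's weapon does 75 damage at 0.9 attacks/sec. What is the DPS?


DPS = damage * attack_speed
= 75 * 0.9
= 67.5

67.5 DPS


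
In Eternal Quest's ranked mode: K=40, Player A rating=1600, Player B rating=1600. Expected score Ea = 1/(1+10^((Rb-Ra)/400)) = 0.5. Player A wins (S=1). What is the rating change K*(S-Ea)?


Elo update: delta = K * (S - Ea), where S = 1 (wins)
S - Ea = 1 - 0.5 = 0.5
Rating change = 40 * 0.5
= 20.00

20.00 rating points


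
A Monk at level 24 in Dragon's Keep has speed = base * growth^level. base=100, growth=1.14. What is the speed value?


value = base * growth^level
= 100 * 1.14^24
= 100 * 23.212207
= 2321.22

2321.22 speed


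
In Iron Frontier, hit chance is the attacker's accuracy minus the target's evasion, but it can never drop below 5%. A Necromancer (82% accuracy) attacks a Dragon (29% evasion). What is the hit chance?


accuracy - evasion = 82 - 29 = 53
Apply floor: max(53, 5) = 53
Hit chance = 53%

53%


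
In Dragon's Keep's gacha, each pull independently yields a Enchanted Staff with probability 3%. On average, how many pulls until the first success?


Expected pulls for a geometric distribution = 1/p = 100 / rate%
= 100 / 3
= 33.33

33.33 pulls


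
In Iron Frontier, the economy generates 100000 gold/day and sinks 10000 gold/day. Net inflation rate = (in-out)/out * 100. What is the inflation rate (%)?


Net gold = 100000 - 10000 = 90000
Inflation rate = net / sunk * 100 = 90000 / 10000 * 100
= 9.0 * 100
= 900.00%

900.00%


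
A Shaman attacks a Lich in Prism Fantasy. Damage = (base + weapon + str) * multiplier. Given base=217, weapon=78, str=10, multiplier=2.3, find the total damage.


Sum base + weapon + str = 217 + 78 + 10 = 305
Multiply by 2.3:
305 * 2.3 = 701.5

701.5 damage


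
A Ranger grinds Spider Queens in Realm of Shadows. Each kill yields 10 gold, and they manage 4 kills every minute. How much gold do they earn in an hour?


Gold per minute = 10 * 4 = 40
Gold per hour = 40 * 60 = 2400

2400 gold/hour


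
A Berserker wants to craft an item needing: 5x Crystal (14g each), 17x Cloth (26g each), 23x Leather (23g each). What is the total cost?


Cost breakdown:
  Crystal: 5 * 14 = 70
  Cloth: 17 * 26 = 442
  Leather: 23 * 23 = 529
Total = 70 + 442 + 529 = 1041

1041 gold


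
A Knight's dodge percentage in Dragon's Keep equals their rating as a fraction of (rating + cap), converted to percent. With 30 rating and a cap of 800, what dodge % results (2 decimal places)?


dodge% = 30 / (30 + 800) * 100
= 30 / 830 * 100
= 0.036145 * 100
= 3.61%

3.61%


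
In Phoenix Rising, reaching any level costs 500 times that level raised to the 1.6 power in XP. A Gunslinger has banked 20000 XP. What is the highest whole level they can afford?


XP = 500 * level^1.6, so level = (XP / 500)^(1/1.6)
= (20000 / 500)^(1/1.6)
= 40.0^0.625
= 10.0297
Floor: level = 10

level 10


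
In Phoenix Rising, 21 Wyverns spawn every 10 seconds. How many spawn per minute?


Spawns per minute = count * (60 / interval)
= 21 * (60 / 10)
= 21 * 6.0
= 126.0

126.0 per minute


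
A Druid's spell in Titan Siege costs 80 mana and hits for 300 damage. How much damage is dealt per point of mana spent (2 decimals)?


Efficiency = damage / mana
= 300 / 80
= 3.75

3.75 dmg/mana


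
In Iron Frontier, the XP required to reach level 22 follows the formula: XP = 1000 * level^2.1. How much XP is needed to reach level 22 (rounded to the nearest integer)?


XP = 1000 * level^2.1
Substitute level = 22:
XP = 1000 * 22^2.1
= 1000 * 659.3069
= 659307

659307 XP


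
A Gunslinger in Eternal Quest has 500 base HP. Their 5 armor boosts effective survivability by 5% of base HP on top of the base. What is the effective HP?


EHP = 500 * (1 + 5/100)
= 500 * (1 + 0.05)
= 500 * 1.05
= 525.0

525.0 EHP
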